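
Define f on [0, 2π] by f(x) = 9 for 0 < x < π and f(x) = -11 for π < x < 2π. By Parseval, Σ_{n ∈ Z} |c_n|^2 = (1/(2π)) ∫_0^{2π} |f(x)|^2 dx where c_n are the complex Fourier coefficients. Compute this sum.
Σ |c_n|^2 = 101

Parseval equates the L^2 energy of f (normalised by 1/(2π)) with the ℓ^2 sum of its Fourier coefficients: (1/(2π)) ∫_0^{2π} |f|^2 = Σ |c_n|^2.
Compute the left side: (1/(2π)) [∫_0^π 9^2 dx + ∫_π^{2π} (-11)^2 dx] = (1/(2π)) · (81π + 121π) = (81 + 121)/2 = 101.
So Σ_{n ∈ Z} |c_n|^2 = 101.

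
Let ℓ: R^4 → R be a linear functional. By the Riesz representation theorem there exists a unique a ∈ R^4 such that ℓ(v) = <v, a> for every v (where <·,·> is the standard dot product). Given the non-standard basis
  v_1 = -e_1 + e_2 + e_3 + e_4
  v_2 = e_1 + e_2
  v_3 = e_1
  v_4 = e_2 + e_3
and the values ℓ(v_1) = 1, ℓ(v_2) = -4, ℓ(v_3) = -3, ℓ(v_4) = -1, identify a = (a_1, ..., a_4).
a = (-3, -1, 0, -1)

Write a = (a_1, ..., a_4) in the standard basis. For each basis vector v_i, ℓ(v_i) = <v_i, a> is a linear equation in the a_j's. Collect the n equations into a matrix system V a = ℓ, where row i of V is v_i (expressed in the standard basis). Since V is invertible (lower-triangular with 1s on the diagonal, up to permutation), solve by back-substitution:
  V =
[[-1, 1, 1, 1],
 [1, 1, 0, 0],
 [1, 0, 0, 0],
 [0, 1, 1, 0]]
  V a = (1, -4, -3, -1)
Solving gives a = (-3, -1, 0, -1).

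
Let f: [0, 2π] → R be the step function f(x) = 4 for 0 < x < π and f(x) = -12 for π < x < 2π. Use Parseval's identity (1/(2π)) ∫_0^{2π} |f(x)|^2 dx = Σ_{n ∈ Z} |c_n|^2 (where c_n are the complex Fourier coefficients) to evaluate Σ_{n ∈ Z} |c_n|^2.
Σ |c_n|^2 = 80

Parseval equates the L^2 energy of f (normalised by 1/(2π)) with the ℓ^2 sum of its Fourier coefficients: (1/(2π)) ∫_0^{2π} |f|^2 = Σ |c_n|^2.
Compute the left side: (1/(2π)) [∫_0^π 4^2 dx + ∫_π^{2π} (-12)^2 dx] = (1/(2π)) · (16π + 144π) = (16 + 144)/2 = 80.
So Σ_{n ∈ Z} |c_n|^2 = 80.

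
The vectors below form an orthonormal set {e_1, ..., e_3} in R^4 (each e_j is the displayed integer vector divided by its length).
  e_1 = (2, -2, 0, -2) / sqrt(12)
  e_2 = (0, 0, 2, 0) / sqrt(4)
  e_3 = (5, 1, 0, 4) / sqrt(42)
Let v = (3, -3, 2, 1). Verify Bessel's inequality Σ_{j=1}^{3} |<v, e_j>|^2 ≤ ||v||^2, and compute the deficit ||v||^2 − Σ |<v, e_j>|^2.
Σ |<v, e_j>|^2 = 129/7; ||v||^2 = 23; deficit = 32/7

Write each e_j = u_j / sqrt(<u_j, u_j>) where u_j is the displayed integer vector. Then <v, e_j> = <v, u_j> / sqrt(<u_j, u_j>), so |<v, e_j>|^2 = <v, u_j>^2 / <u_j, u_j>.
Coefficients: <v, e_1> = 10/sqrt(12), <v, e_2> = 4/sqrt(4), <v, e_3> = 16/sqrt(42).
Square and sum: Σ |<v, e_j>|^2 = 129/7.
Compute ||v||^2 = v·v = 23.
Deficit = 23 − 129/7 = 32/7 ≥ 0, confirming Bessel's inequality. (The deficit equals ||v − Σ <v,e_j> e_j||^2, the squared distance from v to span{e_j}.)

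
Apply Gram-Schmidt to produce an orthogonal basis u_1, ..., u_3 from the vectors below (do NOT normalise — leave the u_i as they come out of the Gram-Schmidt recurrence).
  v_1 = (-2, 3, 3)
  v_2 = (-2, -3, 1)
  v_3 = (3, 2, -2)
Orthogonal basis:
  u_1 = (-2, 3, 3)
  u_2 = (-24/11, -30/11, 14/11)
  u_3 = (3/19, -1/19, 3/19)

Apply the Gram-Schmidt recurrence
  u_1 = v_1
  u_i = v_i − Σ_{j<i} ((v_i · u_j) / (u_j · u_j)) · u_j.

Step by step this gives:
  u_1 = (-2, 3, 3)
  u_2 = (-24/11, -30/11, 14/11)
  u_3 = (3/19, -1/19, 3/19)

Orthogonality check:
  u_2 · u_1 = 0 (should be 0)
  u_3 · u_1 = 0 (should be 0)
  u_3 · u_2 = 0 (should be 0)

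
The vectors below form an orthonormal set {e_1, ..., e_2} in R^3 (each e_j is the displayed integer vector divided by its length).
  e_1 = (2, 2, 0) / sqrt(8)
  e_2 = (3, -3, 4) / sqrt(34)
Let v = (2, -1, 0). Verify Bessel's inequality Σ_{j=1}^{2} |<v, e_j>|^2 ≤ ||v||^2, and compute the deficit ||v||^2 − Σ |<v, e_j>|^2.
Σ |<v, e_j>|^2 = 49/17; ||v||^2 = 5; deficit = 36/17

Write each e_j = u_j / sqrt(<u_j, u_j>) where u_j is the displayed integer vector. Then <v, e_j> = <v, u_j> / sqrt(<u_j, u_j>), so |<v, e_j>|^2 = <v, u_j>^2 / <u_j, u_j>.
Coefficients: <v, e_1> = 2/sqrt(8), <v, e_2> = 9/sqrt(34).
Square and sum: Σ |<v, e_j>|^2 = 49/17.
Compute ||v||^2 = v·v = 5.
Deficit = 5 − 49/17 = 36/17 ≥ 0, confirming Bessel's inequality. (The deficit equals ||v − Σ <v,e_j> e_j||^2, the squared distance from v to span{e_j}.)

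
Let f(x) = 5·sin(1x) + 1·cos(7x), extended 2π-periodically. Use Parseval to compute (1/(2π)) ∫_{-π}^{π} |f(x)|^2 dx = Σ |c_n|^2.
Σ |c_n|^2 = 13

Expand |f|^2 and use orthogonality of {sin(nx), cos(mx)} on [-π, π]:
  ∫_{-π}^{π} sin(nx)^2 dx = π, ∫ cos(mx)^2 dx = π, and cross terms integrate to 0.
So ∫_{-π}^{π} f(x)^2 dx = 5^2 · π + 1^2 · π = (25 + 1)π.
Divide by 2π: (25 + 1)/2 = 13.
By Parseval, this equals Σ |c_n|^2.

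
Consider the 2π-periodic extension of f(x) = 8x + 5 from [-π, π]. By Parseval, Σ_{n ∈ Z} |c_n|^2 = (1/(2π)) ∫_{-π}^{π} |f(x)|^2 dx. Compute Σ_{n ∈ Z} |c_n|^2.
Σ |c_n|^2 = 64π^2/3 + 25

Expand and integrate term by term over [-π, π]:
  ∫ (8x)^2 dx = 64·(2π^3/3); ∫ 2·8·(5)·x dx = 0 (odd integrand); ∫ 5^2 dx = 25·2π.
So (1/(2π)) ∫_{-π}^{π} (8x + 5)^2 dx = 64π^2/3 + 25 = 64π^2/3 + 25.
Parseval ⇒ Σ |c_n|^2 = 64π^2/3 + 25.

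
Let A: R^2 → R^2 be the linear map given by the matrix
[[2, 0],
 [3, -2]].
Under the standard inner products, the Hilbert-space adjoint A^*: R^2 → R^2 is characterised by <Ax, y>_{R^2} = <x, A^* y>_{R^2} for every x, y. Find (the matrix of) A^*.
A^* = A^T =
[[2, 3],
 [0, -2]]

For real matrices with standard dot products, the defining identity <Ax, y> = <x, A^* y> gives (Ax)^T y = x^T (A^*) y, i.e. x^T A^T y = x^T (A^*) y. Since this holds for all x, y, we must have A^* = A^T. Therefore
A^* =
[[2, 3],
 [0, -2]].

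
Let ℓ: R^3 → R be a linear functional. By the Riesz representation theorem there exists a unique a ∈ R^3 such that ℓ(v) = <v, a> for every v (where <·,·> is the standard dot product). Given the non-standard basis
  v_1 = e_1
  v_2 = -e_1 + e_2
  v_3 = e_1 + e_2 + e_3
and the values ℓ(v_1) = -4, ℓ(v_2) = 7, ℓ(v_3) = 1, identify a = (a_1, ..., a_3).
a = (-4, 3, 2)

Write a = (a_1, ..., a_3) in the standard basis. For each basis vector v_i, ℓ(v_i) = <v_i, a> is a linear equation in the a_j's. Collect the n equations into a matrix system V a = ℓ, where row i of V is v_i (expressed in the standard basis). Since V is invertible (lower-triangular with 1s on the diagonal, up to permutation), solve by back-substitution:
  V =
[[1, 0, 0],
 [-1, 1, 0],
 [1, 1, 1]]
  V a = (-4, 7, 1)
Solving gives a = (-4, 3, 2).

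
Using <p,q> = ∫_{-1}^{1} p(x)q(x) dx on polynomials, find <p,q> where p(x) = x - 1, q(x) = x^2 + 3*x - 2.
<p,q> = 16/3

Expand the product: p(x)·q(x) = x^3 + 2*x^2 - 5*x + 2.
∫_{-1}^{1} of each monomial x^k gives [2/(k+1) if k even, 0 if k odd]. Integrating term-by-term (or equivalently evaluating the antiderivative F(x) = x^4/4 + 2*x^3/3 - 5*x^2/2 + 2*x at the endpoints):
  F(1) − F(−1) = 5/12 − (-59/12) = 16/3.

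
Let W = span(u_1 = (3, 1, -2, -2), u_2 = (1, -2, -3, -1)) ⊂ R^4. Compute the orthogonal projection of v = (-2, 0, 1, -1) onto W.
proj_W(v) = (-20/21, -2/21, 6/7, 2/3)

Set up U = [u_1 | ... | u_2] ∈ R^(4×2). The projector onto W = col(U) is P = U (U^T U)^(-1) U^T.
Compute U^T U =
  [18, 9]
  [9, 15],
and U^T v = (-6, -4).
Solve U^T U · c = U^T v for the coefficients: c = (-2/7, -2/21). The projection is proj_W(v) = U c.
Check: (v - proj_W(v)) · u_1 = 0  (should be 0).
Check: (v - proj_W(v)) · u_2 = 0  (should be 0).
Result: proj_W(v) = (-20/21, -2/21, 6/7, 2/3).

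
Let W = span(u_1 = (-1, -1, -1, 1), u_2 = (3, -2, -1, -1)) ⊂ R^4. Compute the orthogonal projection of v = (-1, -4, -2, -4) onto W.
proj_W(v) = (85/59, -150/59, -103/59, 9/59)

Set up U = [u_1 | ... | u_2] ∈ R^(4×2). The projector onto W = col(U) is P = U (U^T U)^(-1) U^T.
Compute U^T U =
  [4, -1]
  [-1, 15],
and U^T v = (3, 11).
Solve U^T U · c = U^T v for the coefficients: c = (56/59, 47/59). The projection is proj_W(v) = U c.
Check: (v - proj_W(v)) · u_1 = 0  (should be 0).
Check: (v - proj_W(v)) · u_2 = 0  (should be 0).
Result: proj_W(v) = (85/59, -150/59, -103/59, 9/59).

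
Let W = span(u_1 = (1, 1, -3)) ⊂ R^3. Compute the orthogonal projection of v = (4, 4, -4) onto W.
proj_W(v) = (20/11, 20/11, -60/11)

Set up U = [u_1 | ... | u_1] ∈ R^(3×1). The projector onto W = col(U) is P = U (U^T U)^(-1) U^T.
Compute U^T U =
  [11],
and U^T v = (20).
Solve U^T U · c = U^T v for the coefficients: c = (20/11). The projection is proj_W(v) = U c.
Check: (v - proj_W(v)) · u_1 = 0  (should be 0).
Result: proj_W(v) = (20/11, 20/11, -60/11).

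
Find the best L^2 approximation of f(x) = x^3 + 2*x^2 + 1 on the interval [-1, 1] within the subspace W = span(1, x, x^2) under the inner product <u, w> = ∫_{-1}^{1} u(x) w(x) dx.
g(x) = 2*x^2 + 3*x/5 + 1

The best approximation g ∈ W is the orthogonal projection of f onto W. Writing g = a_0 + a_1 x + a_2 x^2, the coefficients solve the normal equations G · a = b where
  G_{ij} = <φ_i, φ_j> and b_i = <f, φ_i>, with φ_0 = 1, φ_1 = x, φ_2 = x^2.
G =
  [2, 0, 2/3]
  [0, 2/3, 0]
  [2/3, 0, 2/5],
b = (10/3, 2/5, 22/15).
Solving gives a_0 = 1, a_1 = 3/5, a_2 = 2, so
  g(x) = 2*x^2 + 3*x/5 + 1.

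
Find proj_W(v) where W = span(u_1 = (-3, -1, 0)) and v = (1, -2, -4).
proj_W(v) = (3/10, 1/10, 0)

Set up U = [u_1 | ... | u_1] ∈ R^(3×1). The projector onto W = col(U) is P = U (U^T U)^(-1) U^T.
Compute U^T U =
  [10],
and U^T v = (-1).
Solve U^T U · c = U^T v for the coefficients: c = (-1/10). The projection is proj_W(v) = U c.
Check: (v - proj_W(v)) · u_1 = 0  (should be 0).
Result: proj_W(v) = (3/10, 1/10, 0).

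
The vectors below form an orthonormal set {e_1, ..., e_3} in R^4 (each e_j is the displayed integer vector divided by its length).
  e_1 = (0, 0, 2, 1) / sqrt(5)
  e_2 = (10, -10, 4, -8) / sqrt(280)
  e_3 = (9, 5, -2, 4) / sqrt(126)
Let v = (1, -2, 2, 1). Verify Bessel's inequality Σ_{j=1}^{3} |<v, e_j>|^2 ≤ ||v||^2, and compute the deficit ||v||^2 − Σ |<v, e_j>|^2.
Σ |<v, e_j>|^2 = 74/9; ||v||^2 = 10; deficit = 16/9

Write each e_j = u_j / sqrt(<u_j, u_j>) where u_j is the displayed integer vector. Then <v, e_j> = <v, u_j> / sqrt(<u_j, u_j>), so |<v, e_j>|^2 = <v, u_j>^2 / <u_j, u_j>.
Coefficients: <v, e_1> = 5/sqrt(5), <v, e_2> = 30/sqrt(280), <v, e_3> = -1/sqrt(126).
Square and sum: Σ |<v, e_j>|^2 = 74/9.
Compute ||v||^2 = v·v = 10.
Deficit = 10 − 74/9 = 16/9 ≥ 0, confirming Bessel's inequality. (The deficit equals ||v − Σ <v,e_j> e_j||^2, the squared distance from v to span{e_j}.)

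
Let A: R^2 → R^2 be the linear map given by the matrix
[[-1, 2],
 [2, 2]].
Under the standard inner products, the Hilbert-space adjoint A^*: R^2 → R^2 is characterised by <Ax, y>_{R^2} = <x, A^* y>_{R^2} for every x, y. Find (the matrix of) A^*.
A^* = A^T =
[[-1, 2],
 [2, 2]]

For real matrices with standard dot products, the defining identity <Ax, y> = <x, A^* y> gives (Ax)^T y = x^T (A^*) y, i.e. x^T A^T y = x^T (A^*) y. Since this holds for all x, y, we must have A^* = A^T. Therefore
A^* =
[[-1, 2],
 [2, 2]].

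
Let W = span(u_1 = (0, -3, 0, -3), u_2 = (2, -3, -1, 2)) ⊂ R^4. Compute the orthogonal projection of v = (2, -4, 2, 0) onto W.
proj_W(v) = (48/35, -26/7, -24/35, -2/7)

Set up U = [u_1 | ... | u_2] ∈ R^(4×2). The projector onto W = col(U) is P = U (U^T U)^(-1) U^T.
Compute U^T U =
  [18, 3]
  [3, 18],
and U^T v = (12, 14).
Solve U^T U · c = U^T v for the coefficients: c = (58/105, 24/35). The projection is proj_W(v) = U c.
Check: (v - proj_W(v)) · u_1 = 0  (should be 0).
Check: (v - proj_W(v)) · u_2 = 0  (should be 0).
Result: proj_W(v) = (48/35, -26/7, -24/35, -2/7).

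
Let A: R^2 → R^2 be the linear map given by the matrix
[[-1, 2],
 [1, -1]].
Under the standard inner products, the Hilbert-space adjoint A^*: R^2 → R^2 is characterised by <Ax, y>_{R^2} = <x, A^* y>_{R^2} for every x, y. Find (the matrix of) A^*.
A^* = A^T =
[[-1, 1],
 [2, -1]]

For real matrices with standard dot products, the defining identity <Ax, y> = <x, A^* y> gives (Ax)^T y = x^T (A^*) y, i.e. x^T A^T y = x^T (A^*) y. Since this holds for all x, y, we must have A^* = A^T. Therefore
A^* =
[[-1, 1],
 [2, -1]].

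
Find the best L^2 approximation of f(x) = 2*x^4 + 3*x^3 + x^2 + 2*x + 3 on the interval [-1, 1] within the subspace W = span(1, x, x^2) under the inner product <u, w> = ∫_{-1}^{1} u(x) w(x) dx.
g(x) = 19*x^2/7 + 19*x/5 + 99/35

The best approximation g ∈ W is the orthogonal projection of f onto W. Writing g = a_0 + a_1 x + a_2 x^2, the coefficients solve the normal equations G · a = b where
  G_{ij} = <φ_i, φ_j> and b_i = <f, φ_i>, with φ_0 = 1, φ_1 = x, φ_2 = x^2.
G =
  [2, 0, 2/3]
  [0, 2/3, 0]
  [2/3, 0, 2/5],
b = (112/15, 38/15, 104/35).
Solving gives a_0 = 99/35, a_1 = 19/5, a_2 = 19/7, so
  g(x) = 19*x^2/7 + 19*x/5 + 99/35.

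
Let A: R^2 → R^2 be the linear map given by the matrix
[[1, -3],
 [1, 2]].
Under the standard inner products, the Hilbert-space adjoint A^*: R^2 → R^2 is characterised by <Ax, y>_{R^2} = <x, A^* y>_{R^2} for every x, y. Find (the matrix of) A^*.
A^* = A^T =
[[1, 1],
 [-3, 2]]

For real matrices with standard dot products, the defining identity <Ax, y> = <x, A^* y> gives (Ax)^T y = x^T (A^*) y, i.e. x^T A^T y = x^T (A^*) y. Since this holds for all x, y, we must have A^* = A^T. Therefore
A^* =
[[1, 1],
 [-3, 2]].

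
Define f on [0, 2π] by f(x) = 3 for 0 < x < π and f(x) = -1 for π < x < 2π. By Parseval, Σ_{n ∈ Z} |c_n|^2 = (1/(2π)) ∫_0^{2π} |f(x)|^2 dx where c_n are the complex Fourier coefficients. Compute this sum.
Σ |c_n|^2 = 5

Parseval equates the L^2 energy of f (normalised by 1/(2π)) with the ℓ^2 sum of its Fourier coefficients: (1/(2π)) ∫_0^{2π} |f|^2 = Σ |c_n|^2.
Compute the left side: (1/(2π)) [∫_0^π 3^2 dx + ∫_π^{2π} (-1)^2 dx] = (1/(2π)) · (9π + 1π) = (9 + 1)/2 = 5.
So Σ_{n ∈ Z} |c_n|^2 = 5.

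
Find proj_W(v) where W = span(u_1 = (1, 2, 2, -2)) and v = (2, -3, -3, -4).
proj_W(v) = (-2/13, -4/13, -4/13, 4/13)

Set up U = [u_1 | ... | u_1] ∈ R^(4×1). The projector onto W = col(U) is P = U (U^T U)^(-1) U^T.
Compute U^T U =
  [13],
and U^T v = (-2).
Solve U^T U · c = U^T v for the coefficients: c = (-2/13). The projection is proj_W(v) = U c.
Check: (v - proj_W(v)) · u_1 = 0  (should be 0).
Result: proj_W(v) = (-2/13, -4/13, -4/13, 4/13).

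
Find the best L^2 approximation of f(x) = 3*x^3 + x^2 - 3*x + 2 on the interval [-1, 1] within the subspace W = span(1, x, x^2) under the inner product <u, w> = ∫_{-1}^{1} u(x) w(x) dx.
g(x) = x^2 - 6*x/5 + 2

The best approximation g ∈ W is the orthogonal projection of f onto W. Writing g = a_0 + a_1 x + a_2 x^2, the coefficients solve the normal equations G · a = b where
  G_{ij} = <φ_i, φ_j> and b_i = <f, φ_i>, with φ_0 = 1, φ_1 = x, φ_2 = x^2.
G =
  [2, 0, 2/3]
  [0, 2/3, 0]
  [2/3, 0, 2/5],
b = (14/3, -4/5, 26/15).
Solving gives a_0 = 2, a_1 = -6/5, a_2 = 1, so
  g(x) = x^2 - 6*x/5 + 2.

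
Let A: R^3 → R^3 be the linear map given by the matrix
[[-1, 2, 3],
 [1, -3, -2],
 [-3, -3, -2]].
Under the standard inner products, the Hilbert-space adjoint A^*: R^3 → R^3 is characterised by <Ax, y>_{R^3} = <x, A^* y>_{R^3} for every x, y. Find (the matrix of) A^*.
A^* = A^T =
[[-1, 1, -3],
 [2, -3, -3],
 [3, -2, -2]]

For real matrices with standard dot products, the defining identity <Ax, y> = <x, A^* y> gives (Ax)^T y = x^T (A^*) y, i.e. x^T A^T y = x^T (A^*) y. Since this holds for all x, y, we must have A^* = A^T. Therefore
A^* =
[[-1, 1, -3],
 [2, -3, -3],
 [3, -2, -2]].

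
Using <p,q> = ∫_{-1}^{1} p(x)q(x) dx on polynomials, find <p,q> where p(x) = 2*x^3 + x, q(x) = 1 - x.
<p,q> = -22/15

Expand the product: p(x)·q(x) = -2*x^4 + 2*x^3 - x^2 + x.
∫_{-1}^{1} of each monomial x^k gives [2/(k+1) if k even, 0 if k odd]. Integrating term-by-term (or equivalently evaluating the antiderivative F(x) = -2*x^5/5 + x^4/2 - x^3/3 + x^2/2 at the endpoints):
  F(1) − F(−1) = 4/15 − (26/15) = -22/15.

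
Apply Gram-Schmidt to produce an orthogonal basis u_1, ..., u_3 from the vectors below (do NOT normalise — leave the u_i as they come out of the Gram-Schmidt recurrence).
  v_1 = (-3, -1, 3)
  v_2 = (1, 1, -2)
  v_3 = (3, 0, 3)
Orthogonal basis:
  u_1 = (-3, -1, 3)
  u_2 = (-11/19, 9/19, -8/19)
  u_3 = (9/14, 27/14, 9/7)

Apply the Gram-Schmidt recurrence
  u_1 = v_1
  u_i = v_i − Σ_{j<i} ((v_i · u_j) / (u_j · u_j)) · u_j.

Step by step this gives:
  u_1 = (-3, -1, 3)
  u_2 = (-11/19, 9/19, -8/19)
  u_3 = (9/14, 27/14, 9/7)

Orthogonality check:
  u_2 · u_1 = 0 (should be 0)
  u_3 · u_1 = 0 (should be 0)
  u_3 · u_2 = 0 (should be 0)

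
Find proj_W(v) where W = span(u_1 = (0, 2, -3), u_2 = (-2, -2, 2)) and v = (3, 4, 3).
proj_W(v) = (57/14, 11/14, 6/7)

Set up U = [u_1 | ... | u_2] ∈ R^(3×2). The projector onto W = col(U) is P = U (U^T U)^(-1) U^T.
Compute U^T U =
  [13, -10]
  [-10, 12],
and U^T v = (-1, -8).
Solve U^T U · c = U^T v for the coefficients: c = (-23/14, -57/28). The projection is proj_W(v) = U c.
Check: (v - proj_W(v)) · u_1 = 0  (should be 0).
Check: (v - proj_W(v)) · u_2 = 0  (should be 0).
Result: proj_W(v) = (57/14, 11/14, 6/7).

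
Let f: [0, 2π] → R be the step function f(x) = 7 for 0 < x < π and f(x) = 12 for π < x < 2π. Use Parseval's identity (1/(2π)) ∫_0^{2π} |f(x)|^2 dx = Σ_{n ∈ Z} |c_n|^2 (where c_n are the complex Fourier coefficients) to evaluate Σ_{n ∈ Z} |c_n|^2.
Σ |c_n|^2 = 193/2

Parseval equates the L^2 energy of f (normalised by 1/(2π)) with the ℓ^2 sum of its Fourier coefficients: (1/(2π)) ∫_0^{2π} |f|^2 = Σ |c_n|^2.
Compute the left side: (1/(2π)) [∫_0^π 7^2 dx + ∫_π^{2π} 12^2 dx] = (1/(2π)) · (49π + 144π) = (49 + 144)/2 = 193/2.
So Σ_{n ∈ Z} |c_n|^2 = 193/2.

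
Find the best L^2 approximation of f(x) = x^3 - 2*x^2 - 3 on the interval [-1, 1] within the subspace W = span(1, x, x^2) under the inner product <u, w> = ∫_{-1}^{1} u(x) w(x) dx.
g(x) = -2*x^2 + 3*x/5 - 3

The best approximation g ∈ W is the orthogonal projection of f onto W. Writing g = a_0 + a_1 x + a_2 x^2, the coefficients solve the normal equations G · a = b where
  G_{ij} = <φ_i, φ_j> and b_i = <f, φ_i>, with φ_0 = 1, φ_1 = x, φ_2 = x^2.
G =
  [2, 0, 2/3]
  [0, 2/3, 0]
  [2/3, 0, 2/5],
b = (-22/3, 2/5, -14/5).
Solving gives a_0 = -3, a_1 = 3/5, a_2 = -2, so
  g(x) = -2*x^2 + 3*x/5 - 3.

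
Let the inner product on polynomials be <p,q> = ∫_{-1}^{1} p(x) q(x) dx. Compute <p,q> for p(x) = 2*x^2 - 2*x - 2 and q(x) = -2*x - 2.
<p,q> = 8

Expand the product: p(x)·q(x) = -4*x^3 + 8*x + 4.
∫_{-1}^{1} of each monomial x^k gives [2/(k+1) if k even, 0 if k odd]. Integrating term-by-term (or equivalently evaluating the antiderivative F(x) = -x^4 + 4*x^2 + 4*x at the endpoints):
  F(1) − F(−1) = 7 − (-1) = 8.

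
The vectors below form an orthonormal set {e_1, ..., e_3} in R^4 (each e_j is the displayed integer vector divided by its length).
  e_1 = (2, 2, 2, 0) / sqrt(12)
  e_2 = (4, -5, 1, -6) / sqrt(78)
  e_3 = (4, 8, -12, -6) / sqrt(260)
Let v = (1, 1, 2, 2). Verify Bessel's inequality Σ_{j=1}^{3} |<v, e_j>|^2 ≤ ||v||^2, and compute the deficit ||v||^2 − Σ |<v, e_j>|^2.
Σ |<v, e_j>|^2 = 91/10; ||v||^2 = 10; deficit = 9/10

Write each e_j = u_j / sqrt(<u_j, u_j>) where u_j is the displayed integer vector. Then <v, e_j> = <v, u_j> / sqrt(<u_j, u_j>), so |<v, e_j>|^2 = <v, u_j>^2 / <u_j, u_j>.
Coefficients: <v, e_1> = 8/sqrt(12), <v, e_2> = -11/sqrt(78), <v, e_3> = -24/sqrt(260).
Square and sum: Σ |<v, e_j>|^2 = 91/10.
Compute ||v||^2 = v·v = 10.
Deficit = 10 − 91/10 = 9/10 ≥ 0, confirming Bessel's inequality. (The deficit equals ||v − Σ <v,e_j> e_j||^2, the squared distance from v to span{e_j}.)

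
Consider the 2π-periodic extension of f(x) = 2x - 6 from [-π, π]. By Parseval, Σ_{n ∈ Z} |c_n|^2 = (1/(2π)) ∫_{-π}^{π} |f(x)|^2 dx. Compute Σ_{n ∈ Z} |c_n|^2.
Σ |c_n|^2 = 4π^2/3 + 36

Expand and integrate term by term over [-π, π]:
  ∫ (2x)^2 dx = 4·(2π^3/3); ∫ 2·2·(-6)·x dx = 0 (odd integrand); ∫ (-6)^2 dx = 36·2π.
So (1/(2π)) ∫_{-π}^{π} (2x - 6)^2 dx = 4π^2/3 + 36 = 4π^2/3 + 36.
Parseval ⇒ Σ |c_n|^2 = 4π^2/3 + 36.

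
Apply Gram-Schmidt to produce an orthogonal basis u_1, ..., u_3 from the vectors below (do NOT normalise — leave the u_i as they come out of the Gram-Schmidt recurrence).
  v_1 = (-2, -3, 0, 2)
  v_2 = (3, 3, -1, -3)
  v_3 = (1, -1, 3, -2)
Orthogonal basis:
  u_1 = (-2, -3, 0, 2)
  u_2 = (9/17, -12/17, -1, -9/17)
  u_3 = (29/35, -62/35, 93/35, -64/35)

Apply the Gram-Schmidt recurrence
  u_1 = v_1
  u_i = v_i − Σ_{j<i} ((v_i · u_j) / (u_j · u_j)) · u_j.

Step by step this gives:
  u_1 = (-2, -3, 0, 2)
  u_2 = (9/17, -12/17, -1, -9/17)
  u_3 = (29/35, -62/35, 93/35, -64/35)

Orthogonality check:
  u_2 · u_1 = 0 (should be 0)
  u_3 · u_1 = 0 (should be 0)
  u_3 · u_2 = 0 (should be 0)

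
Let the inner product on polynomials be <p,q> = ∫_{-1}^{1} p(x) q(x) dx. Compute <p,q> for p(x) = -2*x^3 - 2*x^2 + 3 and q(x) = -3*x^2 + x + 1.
<p,q> = 4/15

Expand the product: p(x)·q(x) = 6*x^5 + 4*x^4 - 4*x^3 - 11*x^2 + 3*x + 3.
∫_{-1}^{1} of each monomial x^k gives [2/(k+1) if k even, 0 if k odd]. Integrating term-by-term (or equivalently evaluating the antiderivative F(x) = x^6 + 4*x^5/5 - x^4 - 11*x^3/3 + 3*x^2/2 + 3*x at the endpoints):
  F(1) − F(−1) = 49/30 − (41/30) = 4/15.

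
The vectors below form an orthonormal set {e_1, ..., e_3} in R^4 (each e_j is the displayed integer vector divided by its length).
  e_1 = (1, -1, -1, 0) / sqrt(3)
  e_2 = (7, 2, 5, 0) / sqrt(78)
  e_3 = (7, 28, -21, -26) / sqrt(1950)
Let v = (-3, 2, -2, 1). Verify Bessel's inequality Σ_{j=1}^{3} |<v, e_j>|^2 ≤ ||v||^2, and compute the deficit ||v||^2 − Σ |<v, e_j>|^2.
Σ |<v, e_j>|^2 = 342/25; ||v||^2 = 18; deficit = 108/25

Write each e_j = u_j / sqrt(<u_j, u_j>) where u_j is the displayed integer vector. Then <v, e_j> = <v, u_j> / sqrt(<u_j, u_j>), so |<v, e_j>|^2 = <v, u_j>^2 / <u_j, u_j>.
Coefficients: <v, e_1> = -3/sqrt(3), <v, e_2> = -27/sqrt(78), <v, e_3> = 51/sqrt(1950).
Square and sum: Σ |<v, e_j>|^2 = 342/25.
Compute ||v||^2 = v·v = 18.
Deficit = 18 − 342/25 = 108/25 ≥ 0, confirming Bessel's inequality. (The deficit equals ||v − Σ <v,e_j> e_j||^2, the squared distance from v to span{e_j}.)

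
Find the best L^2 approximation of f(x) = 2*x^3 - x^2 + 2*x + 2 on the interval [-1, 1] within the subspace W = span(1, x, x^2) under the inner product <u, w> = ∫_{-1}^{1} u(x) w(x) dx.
g(x) = -x^2 + 16*x/5 + 2

The best approximation g ∈ W is the orthogonal projection of f onto W. Writing g = a_0 + a_1 x + a_2 x^2, the coefficients solve the normal equations G · a = b where
  G_{ij} = <φ_i, φ_j> and b_i = <f, φ_i>, with φ_0 = 1, φ_1 = x, φ_2 = x^2.
G =
  [2, 0, 2/3]
  [0, 2/3, 0]
  [2/3, 0, 2/5],
b = (10/3, 32/15, 14/15).
Solving gives a_0 = 2, a_1 = 16/5, a_2 = -1, so
  g(x) = -x^2 + 16*x/5 + 2.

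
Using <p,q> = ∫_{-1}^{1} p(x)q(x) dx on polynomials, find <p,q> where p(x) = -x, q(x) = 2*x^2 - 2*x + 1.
<p,q> = 4/3

Expand the product: p(x)·q(x) = -2*x^3 + 2*x^2 - x.
∫_{-1}^{1} of each monomial x^k gives [2/(k+1) if k even, 0 if k odd]. Integrating term-by-term (or equivalently evaluating the antiderivative F(x) = -x^4/2 + 2*x^3/3 - x^2/2 at the endpoints):
  F(1) − F(−1) = -1/3 − (-5/3) = 4/3.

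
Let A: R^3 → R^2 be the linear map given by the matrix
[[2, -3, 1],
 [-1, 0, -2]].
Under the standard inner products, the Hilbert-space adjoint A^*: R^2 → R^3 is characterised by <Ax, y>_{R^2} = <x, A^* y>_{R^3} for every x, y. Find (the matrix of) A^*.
A^* = A^T =
[[2, -1],
 [-3, 0],
 [1, -2]]

For real matrices with standard dot products, the defining identity <Ax, y> = <x, A^* y> gives (Ax)^T y = x^T (A^*) y, i.e. x^T A^T y = x^T (A^*) y. Since this holds for all x, y, we must have A^* = A^T. Therefore
A^* =
[[2, -1],
 [-3, 0],
 [1, -2]].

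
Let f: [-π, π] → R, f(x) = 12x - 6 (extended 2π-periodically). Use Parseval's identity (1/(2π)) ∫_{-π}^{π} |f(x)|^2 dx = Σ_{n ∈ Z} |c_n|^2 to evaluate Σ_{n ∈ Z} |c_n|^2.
Σ |c_n|^2 = 48π^2 + 36

Expand and integrate term by term over [-π, π]:
  ∫ (12x)^2 dx = 144·(2π^3/3); ∫ 2·12·(-6)·x dx = 0 (odd integrand); ∫ (-6)^2 dx = 36·2π.
So (1/(2π)) ∫_{-π}^{π} (12x - 6)^2 dx = 144π^2/3 + 36 = 48π^2 + 36.
Parseval ⇒ Σ |c_n|^2 = 48π^2 + 36.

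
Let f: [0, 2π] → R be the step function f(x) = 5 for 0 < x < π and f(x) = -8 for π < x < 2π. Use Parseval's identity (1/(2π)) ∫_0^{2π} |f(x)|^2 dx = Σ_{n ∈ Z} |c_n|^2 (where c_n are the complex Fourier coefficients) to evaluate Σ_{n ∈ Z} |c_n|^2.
Σ |c_n|^2 = 89/2

Parseval equates the L^2 energy of f (normalised by 1/(2π)) with the ℓ^2 sum of its Fourier coefficients: (1/(2π)) ∫_0^{2π} |f|^2 = Σ |c_n|^2.
Compute the left side: (1/(2π)) [∫_0^π 5^2 dx + ∫_π^{2π} (-8)^2 dx] = (1/(2π)) · (25π + 64π) = (25 + 64)/2 = 89/2.
So Σ_{n ∈ Z} |c_n|^2 = 89/2.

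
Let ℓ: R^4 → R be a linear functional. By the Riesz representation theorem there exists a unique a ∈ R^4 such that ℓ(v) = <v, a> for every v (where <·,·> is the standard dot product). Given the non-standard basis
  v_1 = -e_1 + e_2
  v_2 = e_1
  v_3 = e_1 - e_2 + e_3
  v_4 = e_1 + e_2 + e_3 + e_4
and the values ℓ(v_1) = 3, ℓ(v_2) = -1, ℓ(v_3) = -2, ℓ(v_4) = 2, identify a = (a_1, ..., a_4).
a = (-1, 2, 1, 0)

Write a = (a_1, ..., a_4) in the standard basis. For each basis vector v_i, ℓ(v_i) = <v_i, a> is a linear equation in the a_j's. Collect the n equations into a matrix system V a = ℓ, where row i of V is v_i (expressed in the standard basis). Since V is invertible (lower-triangular with 1s on the diagonal, up to permutation), solve by back-substitution:
  V =
[[-1, 1, 0, 0],
 [1, 0, 0, 0],
 [1, -1, 1, 0],
 [1, 1, 1, 1]]
  V a = (3, -1, -2, 2)
Solving gives a = (-1, 2, 1, 0).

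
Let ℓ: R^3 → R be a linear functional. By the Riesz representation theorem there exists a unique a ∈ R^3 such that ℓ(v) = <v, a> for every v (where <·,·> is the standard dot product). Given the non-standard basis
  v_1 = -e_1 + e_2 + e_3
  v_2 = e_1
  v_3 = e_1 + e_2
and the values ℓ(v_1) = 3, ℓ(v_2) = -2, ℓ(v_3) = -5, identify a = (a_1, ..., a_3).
a = (-2, -3, 4)

Write a = (a_1, ..., a_3) in the standard basis. For each basis vector v_i, ℓ(v_i) = <v_i, a> is a linear equation in the a_j's. Collect the n equations into a matrix system V a = ℓ, where row i of V is v_i (expressed in the standard basis). Since V is invertible (lower-triangular with 1s on the diagonal, up to permutation), solve by back-substitution:
  V =
[[-1, 1, 1],
 [1, 0, 0],
 [1, 1, 0]]
  V a = (3, -2, -5)
Solving gives a = (-2, -3, 4).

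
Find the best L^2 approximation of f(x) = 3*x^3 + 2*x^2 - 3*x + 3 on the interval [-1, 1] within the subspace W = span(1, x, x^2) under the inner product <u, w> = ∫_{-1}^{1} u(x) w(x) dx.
g(x) = 2*x^2 - 6*x/5 + 3

The best approximation g ∈ W is the orthogonal projection of f onto W. Writing g = a_0 + a_1 x + a_2 x^2, the coefficients solve the normal equations G · a = b where
  G_{ij} = <φ_i, φ_j> and b_i = <f, φ_i>, with φ_0 = 1, φ_1 = x, φ_2 = x^2.
G =
  [2, 0, 2/3]
  [0, 2/3, 0]
  [2/3, 0, 2/5],
b = (22/3, -4/5, 14/5).
Solving gives a_0 = 3, a_1 = -6/5, a_2 = 2, so
  g(x) = 2*x^2 - 6*x/5 + 3.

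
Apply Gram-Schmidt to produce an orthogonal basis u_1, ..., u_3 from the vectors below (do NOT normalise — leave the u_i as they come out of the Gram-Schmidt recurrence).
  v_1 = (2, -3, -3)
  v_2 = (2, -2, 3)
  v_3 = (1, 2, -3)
Orthogonal basis:
  u_1 = (2, -3, -3)
  u_2 = (21/11, -41/22, 69/22)
  u_3 = (675/373, 540/373, -90/373)

Apply the Gram-Schmidt recurrence
  u_1 = v_1
  u_i = v_i − Σ_{j<i} ((v_i · u_j) / (u_j · u_j)) · u_j.

Step by step this gives:
  u_1 = (2, -3, -3)
  u_2 = (21/11, -41/22, 69/22)
  u_3 = (675/373, 540/373, -90/373)

Orthogonality check:
  u_2 · u_1 = 0 (should be 0)
  u_3 · u_1 = 0 (should be 0)
  u_3 · u_2 = 0 (should be 0)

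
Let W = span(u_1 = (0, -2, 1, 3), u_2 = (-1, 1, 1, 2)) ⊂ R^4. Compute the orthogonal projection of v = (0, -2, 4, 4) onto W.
proj_W(v) = (-40/73, -140/73, 130/73, 350/73)

Set up U = [u_1 | ... | u_2] ∈ R^(4×2). The projector onto W = col(U) is P = U (U^T U)^(-1) U^T.
Compute U^T U =
  [14, 5]
  [5, 7],
and U^T v = (20, 10).
Solve U^T U · c = U^T v for the coefficients: c = (90/73, 40/73). The projection is proj_W(v) = U c.
Check: (v - proj_W(v)) · u_1 = 0  (should be 0).
Check: (v - proj_W(v)) · u_2 = 0  (should be 0).
Result: proj_W(v) = (-40/73, -140/73, 130/73, 350/73).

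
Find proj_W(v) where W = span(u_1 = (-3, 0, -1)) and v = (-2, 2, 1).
proj_W(v) = (-3/2, 0, -1/2)

Set up U = [u_1 | ... | u_1] ∈ R^(3×1). The projector onto W = col(U) is P = U (U^T U)^(-1) U^T.
Compute U^T U =
  [10],
and U^T v = (5).
Solve U^T U · c = U^T v for the coefficients: c = (1/2). The projection is proj_W(v) = U c.
Check: (v - proj_W(v)) · u_1 = 0  (should be 0).
Result: proj_W(v) = (-3/2, 0, -1/2).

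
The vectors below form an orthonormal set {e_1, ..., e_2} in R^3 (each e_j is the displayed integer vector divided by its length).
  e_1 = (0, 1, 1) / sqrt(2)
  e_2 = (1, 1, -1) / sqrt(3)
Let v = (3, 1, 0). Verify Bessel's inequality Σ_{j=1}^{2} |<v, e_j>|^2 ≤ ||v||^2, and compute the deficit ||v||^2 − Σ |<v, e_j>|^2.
Σ |<v, e_j>|^2 = 35/6; ||v||^2 = 10; deficit = 25/6

Write each e_j = u_j / sqrt(<u_j, u_j>) where u_j is the displayed integer vector. Then <v, e_j> = <v, u_j> / sqrt(<u_j, u_j>), so |<v, e_j>|^2 = <v, u_j>^2 / <u_j, u_j>.
Coefficients: <v, e_1> = 1/sqrt(2), <v, e_2> = 4/sqrt(3).
Square and sum: Σ |<v, e_j>|^2 = 35/6.
Compute ||v||^2 = v·v = 10.
Deficit = 10 − 35/6 = 25/6 ≥ 0, confirming Bessel's inequality. (The deficit equals ||v − Σ <v,e_j> e_j||^2, the squared distance from v to span{e_j}.)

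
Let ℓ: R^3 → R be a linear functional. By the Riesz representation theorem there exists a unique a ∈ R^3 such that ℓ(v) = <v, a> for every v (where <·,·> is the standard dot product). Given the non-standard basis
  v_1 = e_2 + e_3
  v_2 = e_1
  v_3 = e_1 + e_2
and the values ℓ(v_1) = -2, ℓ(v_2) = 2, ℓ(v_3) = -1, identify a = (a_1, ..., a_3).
a = (2, -3, 1)

Write a = (a_1, ..., a_3) in the standard basis. For each basis vector v_i, ℓ(v_i) = <v_i, a> is a linear equation in the a_j's. Collect the n equations into a matrix system V a = ℓ, where row i of V is v_i (expressed in the standard basis). Since V is invertible (lower-triangular with 1s on the diagonal, up to permutation), solve by back-substitution:
  V =
[[0, 1, 1],
 [1, 0, 0],
 [1, 1, 0]]
  V a = (-2, 2, -1)
Solving gives a = (2, -3, 1).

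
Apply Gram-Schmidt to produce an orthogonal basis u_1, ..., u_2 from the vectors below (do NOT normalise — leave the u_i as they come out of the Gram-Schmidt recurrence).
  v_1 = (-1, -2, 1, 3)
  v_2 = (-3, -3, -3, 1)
Orthogonal basis:
  u_1 = (-1, -2, 1, 3)
  u_2 = (-12/5, -9/5, -18/5, -4/5)

Apply the Gram-Schmidt recurrence
  u_1 = v_1
  u_i = v_i − Σ_{j<i} ((v_i · u_j) / (u_j · u_j)) · u_j.

Step by step this gives:
  u_1 = (-1, -2, 1, 3)
  u_2 = (-12/5, -9/5, -18/5, -4/5)

Orthogonality check:
  u_2 · u_1 = 0 (should be 0)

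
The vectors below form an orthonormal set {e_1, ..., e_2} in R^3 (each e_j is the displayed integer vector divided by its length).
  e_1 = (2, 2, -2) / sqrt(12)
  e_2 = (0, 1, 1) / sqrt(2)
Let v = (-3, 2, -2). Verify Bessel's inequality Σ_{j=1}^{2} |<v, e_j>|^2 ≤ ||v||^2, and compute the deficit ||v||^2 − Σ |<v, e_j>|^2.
Σ |<v, e_j>|^2 = 1/3; ||v||^2 = 17; deficit = 50/3

Write each e_j = u_j / sqrt(<u_j, u_j>) where u_j is the displayed integer vector. Then <v, e_j> = <v, u_j> / sqrt(<u_j, u_j>), so |<v, e_j>|^2 = <v, u_j>^2 / <u_j, u_j>.
Coefficients: <v, e_1> = 2/sqrt(12), <v, e_2> = 0/sqrt(2).
Square and sum: Σ |<v, e_j>|^2 = 1/3.
Compute ||v||^2 = v·v = 17.
Deficit = 17 − 1/3 = 50/3 ≥ 0, confirming Bessel's inequality. (The deficit equals ||v − Σ <v,e_j> e_j||^2, the squared distance from v to span{e_j}.)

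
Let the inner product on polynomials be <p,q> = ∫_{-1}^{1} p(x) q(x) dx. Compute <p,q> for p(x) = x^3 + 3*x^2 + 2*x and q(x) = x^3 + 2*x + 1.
<p,q> = 688/105

Expand the product: p(x)·q(x) = x^6 + 3*x^5 + 4*x^4 + 7*x^3 + 7*x^2 + 2*x.
∫_{-1}^{1} of each monomial x^k gives [2/(k+1) if k even, 0 if k odd]. Integrating term-by-term (or equivalently evaluating the antiderivative F(x) = x^7/7 + x^6/2 + 4*x^5/5 + 7*x^4/4 + 7*x^3/3 + x^2 at the endpoints):
  F(1) − F(−1) = 2741/420 − (-11/420) = 688/105.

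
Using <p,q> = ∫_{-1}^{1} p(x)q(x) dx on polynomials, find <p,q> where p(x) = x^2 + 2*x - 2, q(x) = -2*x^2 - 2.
<p,q> = 128/15

Expand the product: p(x)·q(x) = -2*x^4 - 4*x^3 + 2*x^2 - 4*x + 4.
∫_{-1}^{1} of each monomial x^k gives [2/(k+1) if k even, 0 if k odd]. Integrating term-by-term (or equivalently evaluating the antiderivative F(x) = -2*x^5/5 - x^4 + 2*x^3/3 - 2*x^2 + 4*x at the endpoints):
  F(1) − F(−1) = 19/15 − (-109/15) = 128/15.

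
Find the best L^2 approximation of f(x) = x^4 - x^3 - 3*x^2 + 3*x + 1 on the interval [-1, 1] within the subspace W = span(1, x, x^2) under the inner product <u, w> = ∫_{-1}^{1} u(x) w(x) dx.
g(x) = -15*x^2/7 + 12*x/5 + 32/35

The best approximation g ∈ W is the orthogonal projection of f onto W. Writing g = a_0 + a_1 x + a_2 x^2, the coefficients solve the normal equations G · a = b where
  G_{ij} = <φ_i, φ_j> and b_i = <f, φ_i>, with φ_0 = 1, φ_1 = x, φ_2 = x^2.
G =
  [2, 0, 2/3]
  [0, 2/3, 0]
  [2/3, 0, 2/5],
b = (2/5, 8/5, -26/105).
Solving gives a_0 = 32/35, a_1 = 12/5, a_2 = -15/7, so
  g(x) = -15*x^2/7 + 12*x/5 + 32/35.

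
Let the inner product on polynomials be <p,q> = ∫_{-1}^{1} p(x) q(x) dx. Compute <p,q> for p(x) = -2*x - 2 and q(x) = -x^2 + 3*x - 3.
<p,q> = 28/3

Expand the product: p(x)·q(x) = 2*x^3 - 4*x^2 + 6.
∫_{-1}^{1} of each monomial x^k gives [2/(k+1) if k even, 0 if k odd]. Integrating term-by-term (or equivalently evaluating the antiderivative F(x) = x^4/2 - 4*x^3/3 + 6*x at the endpoints):
  F(1) − F(−1) = 31/6 − (-25/6) = 28/3.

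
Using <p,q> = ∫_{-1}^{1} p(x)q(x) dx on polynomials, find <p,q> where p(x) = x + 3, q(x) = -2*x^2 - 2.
<p,q> = -16

Expand the product: p(x)·q(x) = -2*x^3 - 6*x^2 - 2*x - 6.
∫_{-1}^{1} of each monomial x^k gives [2/(k+1) if k even, 0 if k odd]. Integrating term-by-term (or equivalently evaluating the antiderivative F(x) = -x^4/2 - 2*x^3 - x^2 - 6*x at the endpoints):
  F(1) − F(−1) = -19/2 − (13/2) = -16.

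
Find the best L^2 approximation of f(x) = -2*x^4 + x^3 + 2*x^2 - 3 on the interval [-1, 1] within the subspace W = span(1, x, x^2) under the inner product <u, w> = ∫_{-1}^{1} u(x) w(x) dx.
g(x) = 2*x^2/7 + 3*x/5 - 99/35

The best approximation g ∈ W is the orthogonal projection of f onto W. Writing g = a_0 + a_1 x + a_2 x^2, the coefficients solve the normal equations G · a = b where
  G_{ij} = <φ_i, φ_j> and b_i = <f, φ_i>, with φ_0 = 1, φ_1 = x, φ_2 = x^2.
G =
  [2, 0, 2/3]
  [0, 2/3, 0]
  [2/3, 0, 2/5],
b = (-82/15, 2/5, -62/35).
Solving gives a_0 = -99/35, a_1 = 3/5, a_2 = 2/7, so
  g(x) = 2*x^2/7 + 3*x/5 - 99/35.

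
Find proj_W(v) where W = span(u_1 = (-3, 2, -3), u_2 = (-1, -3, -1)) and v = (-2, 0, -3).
proj_W(v) = (-5/2, 0, -5/2)

Set up U = [u_1 | ... | u_2] ∈ R^(3×2). The projector onto W = col(U) is P = U (U^T U)^(-1) U^T.
Compute U^T U =
  [22, 0]
  [0, 11],
and U^T v = (15, 5).
Solve U^T U · c = U^T v for the coefficients: c = (15/22, 5/11). The projection is proj_W(v) = U c.
Check: (v - proj_W(v)) · u_1 = 0  (should be 0).
Check: (v - proj_W(v)) · u_2 = 0  (should be 0).
Result: proj_W(v) = (-5/2, 0, -5/2).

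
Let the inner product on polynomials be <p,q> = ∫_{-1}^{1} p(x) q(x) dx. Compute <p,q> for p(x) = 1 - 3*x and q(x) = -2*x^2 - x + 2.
<p,q> = 14/3

Expand the product: p(x)·q(x) = 6*x^3 + x^2 - 7*x + 2.
∫_{-1}^{1} of each monomial x^k gives [2/(k+1) if k even, 0 if k odd]. Integrating term-by-term (or equivalently evaluating the antiderivative F(x) = 3*x^4/2 + x^3/3 - 7*x^2/2 + 2*x at the endpoints):
  F(1) − F(−1) = 1/3 − (-13/3) = 14/3.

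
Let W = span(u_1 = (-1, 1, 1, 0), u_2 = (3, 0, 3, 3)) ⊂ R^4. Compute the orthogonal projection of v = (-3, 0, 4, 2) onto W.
proj_W(v) = (-4/3, 7/3, 10/3, 1)

Set up U = [u_1 | ... | u_2] ∈ R^(4×2). The projector onto W = col(U) is P = U (U^T U)^(-1) U^T.
Compute U^T U =
  [3, 0]
  [0, 27],
and U^T v = (7, 9).
Solve U^T U · c = U^T v for the coefficients: c = (7/3, 1/3). The projection is proj_W(v) = U c.
Check: (v - proj_W(v)) · u_1 = 0  (should be 0).
Check: (v - proj_W(v)) · u_2 = 0  (should be 0).
Result: proj_W(v) = (-4/3, 7/3, 10/3, 1).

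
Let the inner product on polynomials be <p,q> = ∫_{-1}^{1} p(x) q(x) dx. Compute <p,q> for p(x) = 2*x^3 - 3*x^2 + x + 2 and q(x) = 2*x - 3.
<p,q> = -46/15

Expand the product: p(x)·q(x) = 4*x^4 - 12*x^3 + 11*x^2 + x - 6.
∫_{-1}^{1} of each monomial x^k gives [2/(k+1) if k even, 0 if k odd]. Integrating term-by-term (or equivalently evaluating the antiderivative F(x) = 4*x^5/5 - 3*x^4 + 11*x^3/3 + x^2/2 - 6*x at the endpoints):
  F(1) − F(−1) = -121/30 − (-29/30) = -46/15.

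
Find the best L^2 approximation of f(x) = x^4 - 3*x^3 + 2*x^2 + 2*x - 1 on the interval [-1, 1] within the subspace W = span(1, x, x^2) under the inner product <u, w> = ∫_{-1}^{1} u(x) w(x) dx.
g(x) = 20*x^2/7 + x/5 - 38/35

The best approximation g ∈ W is the orthogonal projection of f onto W. Writing g = a_0 + a_1 x + a_2 x^2, the coefficients solve the normal equations G · a = b where
  G_{ij} = <φ_i, φ_j> and b_i = <f, φ_i>, with φ_0 = 1, φ_1 = x, φ_2 = x^2.
G =
  [2, 0, 2/3]
  [0, 2/3, 0]
  [2/3, 0, 2/5],
b = (-4/15, 2/15, 44/105).
Solving gives a_0 = -38/35, a_1 = 1/5, a_2 = 20/7, so
  g(x) = 20*x^2/7 + x/5 - 38/35.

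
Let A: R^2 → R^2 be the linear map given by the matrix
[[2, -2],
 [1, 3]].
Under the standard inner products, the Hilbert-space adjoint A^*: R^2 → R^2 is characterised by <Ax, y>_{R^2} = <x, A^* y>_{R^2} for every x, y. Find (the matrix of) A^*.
A^* = A^T =
[[2, 1],
 [-2, 3]]

For real matrices with standard dot products, the defining identity <Ax, y> = <x, A^* y> gives (Ax)^T y = x^T (A^*) y, i.e. x^T A^T y = x^T (A^*) y. Since this holds for all x, y, we must have A^* = A^T. Therefore
A^* =
[[2, 1],
 [-2, 3]].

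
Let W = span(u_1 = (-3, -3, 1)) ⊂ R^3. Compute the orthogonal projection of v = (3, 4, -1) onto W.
proj_W(v) = (66/19, 66/19, -22/19)

Set up U = [u_1 | ... | u_1] ∈ R^(3×1). The projector onto W = col(U) is P = U (U^T U)^(-1) U^T.
Compute U^T U =
  [19],
and U^T v = (-22).
Solve U^T U · c = U^T v for the coefficients: c = (-22/19). The projection is proj_W(v) = U c.
Check: (v - proj_W(v)) · u_1 = 0  (should be 0).
Result: proj_W(v) = (66/19, 66/19, -22/19).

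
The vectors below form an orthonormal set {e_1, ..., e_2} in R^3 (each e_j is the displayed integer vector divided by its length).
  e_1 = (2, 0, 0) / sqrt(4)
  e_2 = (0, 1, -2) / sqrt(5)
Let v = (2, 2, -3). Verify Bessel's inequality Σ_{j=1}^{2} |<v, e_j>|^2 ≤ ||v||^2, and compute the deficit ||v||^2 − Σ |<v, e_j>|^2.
Σ |<v, e_j>|^2 = 84/5; ||v||^2 = 17; deficit = 1/5

Write each e_j = u_j / sqrt(<u_j, u_j>) where u_j is the displayed integer vector. Then <v, e_j> = <v, u_j> / sqrt(<u_j, u_j>), so |<v, e_j>|^2 = <v, u_j>^2 / <u_j, u_j>.
Coefficients: <v, e_1> = 4/sqrt(4), <v, e_2> = 8/sqrt(5).
Square and sum: Σ |<v, e_j>|^2 = 84/5.
Compute ||v||^2 = v·v = 17.
Deficit = 17 − 84/5 = 1/5 ≥ 0, confirming Bessel's inequality. (The deficit equals ||v − Σ <v,e_j> e_j||^2, the squared distance from v to span{e_j}.)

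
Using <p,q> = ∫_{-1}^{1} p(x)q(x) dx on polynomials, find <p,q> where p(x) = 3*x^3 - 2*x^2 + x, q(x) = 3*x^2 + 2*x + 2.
<p,q> = -4/3

Expand the product: p(x)·q(x) = 9*x^5 + 5*x^3 - 2*x^2 + 2*x.
∫_{-1}^{1} of each monomial x^k gives [2/(k+1) if k even, 0 if k odd]. Integrating term-by-term (or equivalently evaluating the antiderivative F(x) = 3*x^6/2 + 5*x^4/4 - 2*x^3/3 + x^2 at the endpoints):
  F(1) − F(−1) = 37/12 − (53/12) = -4/3.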